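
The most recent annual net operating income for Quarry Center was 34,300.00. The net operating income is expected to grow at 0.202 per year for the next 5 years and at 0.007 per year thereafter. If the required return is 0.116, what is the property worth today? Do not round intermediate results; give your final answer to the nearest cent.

D_1 = 41228.60000
D_2 = 49556.77720
D_3 = 59567.24619
D_4 = 71599.82993
D_5 = 86062.99557
Terminal value at year 5: TV = D_5×(1+g_2)/(r−g_2) = 86665.43654/0.109 = 795095.74807
P_0 = D_1/(1+r)^1 + D_2/(1+r)^2 + D_3/(1+r)^3 + D_4/(1+r)^4 + D_5/(1+r)^5 + TV/(1+r)^5
    = 36943.18996 + 39790.06661 + 42856.32622 + 46158.87466 + 49715.92056 + 459302.12845 = 674766.50646

674766.51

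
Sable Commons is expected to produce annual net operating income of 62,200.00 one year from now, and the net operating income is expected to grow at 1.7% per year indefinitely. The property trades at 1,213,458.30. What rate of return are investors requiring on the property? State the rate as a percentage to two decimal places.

6.83%

P = D₁/(r − g) ⇒ r = D₁/P + g = 62,200.0000/1,213,458.30 + 0.017 = 0.051258 + 0.017 = 0.068258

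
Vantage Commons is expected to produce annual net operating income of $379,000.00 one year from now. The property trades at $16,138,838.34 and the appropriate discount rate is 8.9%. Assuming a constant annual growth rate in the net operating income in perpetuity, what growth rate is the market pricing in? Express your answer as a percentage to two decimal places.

P = D₁/(r−g) ⇒ g = r − D₁/P = 0.089 − $379,000.00/$16,138,838.34 = 0.065516

6.55%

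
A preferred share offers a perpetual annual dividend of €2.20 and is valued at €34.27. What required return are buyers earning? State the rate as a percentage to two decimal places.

6.42%

P = C/r ⇒ r = C/P = €2.20/€34.27 = 0.064196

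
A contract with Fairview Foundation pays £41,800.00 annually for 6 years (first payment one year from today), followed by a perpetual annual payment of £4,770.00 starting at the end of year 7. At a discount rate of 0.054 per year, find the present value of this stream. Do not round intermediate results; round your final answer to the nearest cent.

£273905.63

PV of 6-year annuity: £41,800.00 × [1 − (1+0.054)^−6] / 0.054 = 209476.69640
Perpetuity value at year 6: £4,770.00 / 0.054 = 88333.33333
PV of perpetuity: 88333.33333 / (1+0.054)^6 = 64428.93520
Total PV = 209476.69640 + 64428.93520 = 273905.63160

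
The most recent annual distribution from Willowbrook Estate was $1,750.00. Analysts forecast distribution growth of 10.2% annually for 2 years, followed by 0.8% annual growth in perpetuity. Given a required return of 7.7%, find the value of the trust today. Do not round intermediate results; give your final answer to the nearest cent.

$30388.67

D_1 = 1928.50000
D_2 = 2125.20700
Terminal value at year 2: TV = D_2×(1+g_2)/(r−g_2) = 2142.20866/0.069 = 31046.50226
P_0 = D_1/(1+r)^1 + D_2/(1+r)^2 + TV/(1+r)^2
    = 1790.62210 + 1832.18714 + 26765.86434 = 30388.67358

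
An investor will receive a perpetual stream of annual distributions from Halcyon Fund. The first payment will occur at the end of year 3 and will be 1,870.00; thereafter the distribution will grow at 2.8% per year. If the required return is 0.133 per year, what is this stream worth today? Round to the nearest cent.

Value at end of year 2: C₁ / (r − g) = 1,870.00 / (0.133 − 0.028) = 17,809.5238
Discount to today: PV = 17,809.5238 / (1 + 0.133)^2 = 17,809.5238 / 1.283689 = 13,873.71

13873.71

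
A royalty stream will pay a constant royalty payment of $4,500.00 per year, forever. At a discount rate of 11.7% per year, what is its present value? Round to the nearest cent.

Level perpetuity: PV = C / r = $4,500.00 / 0.117 = $38,461.54

$38461.54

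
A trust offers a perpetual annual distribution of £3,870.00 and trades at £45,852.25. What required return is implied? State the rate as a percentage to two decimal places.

P = C/r ⇒ r = C/P = £3,870.00/£45,852.25 = 0.084402

8.44%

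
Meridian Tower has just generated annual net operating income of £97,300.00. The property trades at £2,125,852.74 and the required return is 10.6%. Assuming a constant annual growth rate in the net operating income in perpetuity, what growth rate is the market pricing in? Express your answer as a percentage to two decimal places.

5.76%

P = D₀(1+g)/(r−g) ⇒ P(r−g) = D₀(1+g) ⇒ g(P+D₀) = P·r − D₀
g = (P·r − D₀)/(P + D₀) = (£2,125,852.74×0.106 − £97,300.00) / (£2,125,852.74 + £97,300.00) = 0.057594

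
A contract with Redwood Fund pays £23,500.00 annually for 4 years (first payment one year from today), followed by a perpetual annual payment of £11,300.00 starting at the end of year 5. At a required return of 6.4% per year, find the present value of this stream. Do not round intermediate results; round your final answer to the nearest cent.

£218452.44

PV of 4-year annuity: £23,500.00 × [1 − (1+0.064)^−4] / 0.064 = 80689.64389
Perpetuity value at year 4: £11,300.00 / 0.064 = 176562.50000
PV of perpetuity: 176562.50000 / (1+0.064)^4 = 137762.79890
Total PV = 80689.64389 + 137762.79890 = 218452.44278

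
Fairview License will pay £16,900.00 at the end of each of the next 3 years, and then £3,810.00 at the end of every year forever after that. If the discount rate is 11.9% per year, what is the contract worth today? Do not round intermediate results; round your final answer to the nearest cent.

PV of 3-year annuity: £16,900.00 × [1 − (1+0.119)^−3] / 0.119 = 40660.80187
Perpetuity value at year 3: £3,810.00 / 0.119 = 32016.80672
PV of perpetuity: 32016.80672 / (1+0.119)^3 = 22850.08157
Total PV = 40660.80187 + 22850.08157 = 63510.88344

£63510.88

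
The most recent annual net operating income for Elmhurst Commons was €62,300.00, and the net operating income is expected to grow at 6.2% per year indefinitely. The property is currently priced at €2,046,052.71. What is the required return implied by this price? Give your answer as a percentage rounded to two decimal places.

D₁ = €62,300.00 × 1.062 = €66,162.6000
P = D₁/(r − g) ⇒ r = D₁/P + g = €66,162.6000/€2,046,052.71 + 0.062 = 0.032337 + 0.062 = 0.094337

9.43%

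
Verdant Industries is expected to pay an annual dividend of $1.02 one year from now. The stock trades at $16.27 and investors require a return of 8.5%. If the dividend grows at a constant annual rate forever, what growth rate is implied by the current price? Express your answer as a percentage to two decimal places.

2.23%

P = D₁/(r−g) ⇒ g = r − D₁/P = 0.085 − $1.02/$16.27 = 0.022308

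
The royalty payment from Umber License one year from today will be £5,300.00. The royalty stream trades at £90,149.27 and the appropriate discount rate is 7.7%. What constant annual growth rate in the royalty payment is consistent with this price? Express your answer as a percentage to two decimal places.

1.82%

P = D₁/(r−g) ⇒ g = r − D₁/P = 0.077 − £5,300.00/£90,149.27 = 0.018209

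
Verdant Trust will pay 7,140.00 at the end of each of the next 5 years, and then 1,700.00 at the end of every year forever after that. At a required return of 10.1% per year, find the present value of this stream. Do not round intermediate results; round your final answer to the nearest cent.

37400.99

PV of 5-year annuity: 7,140.00 × [1 − (1+0.101)^−5] / 0.101 = 26997.21416
Perpetuity value at year 5: 1,700.00 / 0.101 = 16831.68317
PV of perpetuity: 16831.68317 / (1+0.101)^5 = 10403.77504
Total PV = 26997.21416 + 10403.77504 = 37400.98919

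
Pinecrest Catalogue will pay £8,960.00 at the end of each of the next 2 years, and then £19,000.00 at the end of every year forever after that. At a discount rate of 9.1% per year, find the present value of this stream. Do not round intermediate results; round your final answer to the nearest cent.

PV of 2-year annuity: £8,960.00 × [1 − (1+0.091)^−2] / 0.091 = 15740.28318
Perpetuity value at year 2: £19,000.00 / 0.091 = 208791.20879
PV of perpetuity: 208791.20879 / (1+0.091)^2 = 175413.37616
Total PV = 15740.28318 + 175413.37616 = 191153.65934

£191153.66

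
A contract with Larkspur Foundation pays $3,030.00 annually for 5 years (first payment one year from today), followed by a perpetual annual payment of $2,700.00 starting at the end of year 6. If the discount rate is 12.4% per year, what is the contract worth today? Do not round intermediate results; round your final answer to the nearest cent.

$22952.08

PV of 5-year annuity: $3,030.00 × [1 − (1+0.124)^−5] / 0.124 = 10815.09876
Perpetuity value at year 5: $2,700.00 / 0.124 = 21774.19355
PV of perpetuity: 21774.19355 / (1+0.124)^5 = 12136.97683
Total PV = 10815.09876 + 12136.97683 = 22952.07559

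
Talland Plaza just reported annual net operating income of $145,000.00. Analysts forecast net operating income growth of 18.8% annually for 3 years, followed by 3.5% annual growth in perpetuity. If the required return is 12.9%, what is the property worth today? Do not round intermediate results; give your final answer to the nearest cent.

D_1 = 172260.00000
D_2 = 204644.88000
D_3 = 243118.11744
Terminal value at year 3: TV = D_3×(1+g_2)/(r−g_2) = 251627.25155/0.094 = 2676885.65479
P_0 = D_1/(1+r)^1 + D_2/(1+r)^2 + D_3/(1+r)^3 + TV/(1+r)^3
    = 152577.50221 + 160550.99436 + 168941.17033 + 1860150.12008 = 2342219.78697

$2342219.79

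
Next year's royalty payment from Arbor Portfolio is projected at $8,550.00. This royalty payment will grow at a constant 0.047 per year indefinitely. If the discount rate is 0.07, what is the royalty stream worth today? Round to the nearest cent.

$371739.13

Growing perpetuity: P = D₁ / (r − g) = $8,550.0000 / (0.07 − 0.047) = $371,739.13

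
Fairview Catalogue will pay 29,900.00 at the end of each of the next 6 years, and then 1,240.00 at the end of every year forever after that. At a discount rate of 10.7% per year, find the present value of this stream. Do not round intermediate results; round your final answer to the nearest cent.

PV of 6-year annuity: 29,900.00 × [1 − (1+0.107)^−6] / 0.107 = 127593.83646
Perpetuity value at year 6: 1,240.00 / 0.107 = 11588.78505
PV of perpetuity: 11588.78505 / (1+0.107)^6 = 6297.26808
Total PV = 127593.83646 + 6297.26808 = 133891.10454

133891.10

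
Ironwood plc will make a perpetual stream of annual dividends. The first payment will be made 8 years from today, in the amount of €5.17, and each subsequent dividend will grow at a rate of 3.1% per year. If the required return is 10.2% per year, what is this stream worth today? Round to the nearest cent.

Value at end of year 7: C₁ / (r − g) = €5.17 / (0.102 − 0.031) = €72.8169
Discount to today: PV = €72.8169 / (1 + 0.102)^7 = €72.8169 / 1.973655 = €36.89

€36.89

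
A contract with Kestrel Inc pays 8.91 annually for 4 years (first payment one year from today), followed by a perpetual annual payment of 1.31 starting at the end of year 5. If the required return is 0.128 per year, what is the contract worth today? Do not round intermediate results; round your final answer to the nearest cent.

PV of 4-year annuity: 8.91 × [1 − (1+0.128)^−4] / 0.128 = 26.61305
Perpetuity value at year 4: 1.31 / 0.128 = 10.23438
PV of perpetuity: 10.23438 / (1+0.128)^4 = 6.32157
Total PV = 26.61305 + 6.32157 = 32.93462

32.93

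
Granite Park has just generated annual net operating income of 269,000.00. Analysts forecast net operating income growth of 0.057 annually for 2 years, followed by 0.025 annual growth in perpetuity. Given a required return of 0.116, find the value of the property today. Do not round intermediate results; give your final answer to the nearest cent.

3214130.96

D_1 = 284333.00000
D_2 = 300539.98100
Terminal value at year 2: TV = D_2×(1+g_2)/(r−g_2) = 308053.48053/0.091 = 3385203.08269
P_0 = D_1/(1+r)^1 + D_2/(1+r)^2 + TV/(1+r)^2
    = 254778.67384 + 241309.19197 + 2718043.09642 = 3214130.96223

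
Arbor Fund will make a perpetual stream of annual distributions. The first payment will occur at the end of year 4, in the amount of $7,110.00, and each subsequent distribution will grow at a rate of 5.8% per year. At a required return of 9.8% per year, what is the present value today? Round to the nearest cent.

$134277.30

Value at end of year 3: C₁ / (r − g) = $7,110.00 / (0.098 − 0.058) = $177,750.0000
Discount to today: PV = $177,750.0000 / (1 + 0.098)^3 = $177,750.0000 / 1.323753 = $134,277.30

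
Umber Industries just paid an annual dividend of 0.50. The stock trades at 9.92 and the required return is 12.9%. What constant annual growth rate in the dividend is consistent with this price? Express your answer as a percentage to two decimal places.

P = D₀(1+g)/(r−g) ⇒ P(r−g) = D₀(1+g) ⇒ g(P+D₀) = P·r − D₀
g = (P·r − D₀)/(P + D₀) = (9.92×0.129 − 0.50) / (9.92 + 0.50) = 0.074825

7.48%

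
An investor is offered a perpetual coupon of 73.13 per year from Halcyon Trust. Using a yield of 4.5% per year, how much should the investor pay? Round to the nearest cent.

1625.11

Level perpetuity: PV = C / r = 73.13 / 0.045 = 1,625.11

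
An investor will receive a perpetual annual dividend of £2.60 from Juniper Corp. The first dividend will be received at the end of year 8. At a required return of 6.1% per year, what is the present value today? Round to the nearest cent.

Value at end of year 7: C / r = £2.60 / 0.061 = £42.6230
Discount to today: PV = £42.6230 / (1 + 0.061)^7 = £42.6230 / 1.513588 = £28.16

£28.16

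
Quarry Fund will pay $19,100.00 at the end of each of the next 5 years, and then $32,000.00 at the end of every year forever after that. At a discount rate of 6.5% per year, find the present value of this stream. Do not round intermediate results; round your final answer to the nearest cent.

PV of 5-year annuity: $19,100.00 × [1 − (1+0.065)^−5] / 0.065 = 79373.47727
Perpetuity value at year 5: $32,000.00 / 0.065 = 492307.69231
PV of perpetuity: 492307.69231 / (1+0.065)^5 = 359325.95029
Total PV = 79373.47727 + 359325.95029 = 438699.42756

$438699.43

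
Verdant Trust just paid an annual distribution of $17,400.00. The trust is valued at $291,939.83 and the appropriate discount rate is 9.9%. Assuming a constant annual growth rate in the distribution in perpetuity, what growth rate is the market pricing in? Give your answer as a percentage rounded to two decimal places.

P = D₀(1+g)/(r−g) ⇒ P(r−g) = D₀(1+g) ⇒ g(P+D₀) = P·r − D₀
g = (P·r − D₀)/(P + D₀) = ($291,939.83×0.099 − $17,400.00) / ($291,939.83 + $17,400.00) = 0.037183

3.72%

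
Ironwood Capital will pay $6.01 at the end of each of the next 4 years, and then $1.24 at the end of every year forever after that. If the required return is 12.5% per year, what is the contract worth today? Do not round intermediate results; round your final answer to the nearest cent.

$24.26

PV of 4-year annuity: $6.01 × [1 − (1+0.125)^−4] / 0.125 = 18.06389
Perpetuity value at year 4: $1.24 / 0.125 = 9.92000
PV of perpetuity: 9.92000 / (1+0.125)^4 = 6.19301
Total PV = 18.06389 + 6.19301 = 24.25690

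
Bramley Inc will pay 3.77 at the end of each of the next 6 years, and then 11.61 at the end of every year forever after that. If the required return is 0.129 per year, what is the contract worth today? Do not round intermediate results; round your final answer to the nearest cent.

PV of 6-year annuity: 3.77 × [1 − (1+0.129)^−6] / 0.129 = 15.11283
Perpetuity value at year 6: 11.61 / 0.129 = 90.00000
PV of perpetuity: 90.00000 / (1+0.129)^6 = 43.45891
Total PV = 15.11283 + 43.45891 = 58.57174

58.57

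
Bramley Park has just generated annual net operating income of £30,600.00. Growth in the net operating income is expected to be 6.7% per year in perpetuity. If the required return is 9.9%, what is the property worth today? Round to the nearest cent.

D₁ = D₀ × (1 + g) = £30,600.00 × 1.067 = £32,650.2000
Growing perpetuity: P = D₁ / (r − g) = £32,650.2000 / (0.099 − 0.067) = £1,020,318.75

£1020318.75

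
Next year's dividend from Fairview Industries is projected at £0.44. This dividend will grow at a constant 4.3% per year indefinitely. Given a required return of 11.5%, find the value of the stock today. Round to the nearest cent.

Growing perpetuity: P = D₁ / (r − g) = £0.4400 / (0.115 − 0.043) = £6.11

£6.11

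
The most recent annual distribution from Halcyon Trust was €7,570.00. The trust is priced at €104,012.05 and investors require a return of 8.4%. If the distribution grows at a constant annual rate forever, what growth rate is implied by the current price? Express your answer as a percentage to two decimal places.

P = D₀(1+g)/(r−g) ⇒ P(r−g) = D₀(1+g) ⇒ g(P+D₀) = P·r − D₀
g = (P·r − D₀)/(P + D₀) = (€104,012.05×0.084 − €7,570.00) / (€104,012.05 + €7,570.00) = 0.010459

1.05%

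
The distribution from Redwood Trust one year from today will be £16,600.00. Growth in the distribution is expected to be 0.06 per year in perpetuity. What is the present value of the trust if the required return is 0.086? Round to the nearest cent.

£638461.54

Growing perpetuity: P = D₁ / (r − g) = £16,600.0000 / (0.086 − 0.06) = £638,461.54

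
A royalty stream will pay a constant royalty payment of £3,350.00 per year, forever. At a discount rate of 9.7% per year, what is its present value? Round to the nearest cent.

Level perpetuity: PV = C / r = £3,350.00 / 0.097 = £34,536.08

£34536.08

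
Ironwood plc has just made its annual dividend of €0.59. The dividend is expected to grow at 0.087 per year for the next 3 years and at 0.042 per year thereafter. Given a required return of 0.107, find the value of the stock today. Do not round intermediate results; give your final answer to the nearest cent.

D_1 = 0.64133
D_2 = 0.69713
D_3 = 0.75778
Terminal value at year 3: TV = D_3×(1+g_2)/(r−g_2) = 0.78960/0.065 = 12.14773
P_0 = D_1/(1+r)^1 + D_2/(1+r)^2 + D_3/(1+r)^3 + TV/(1+r)^3
    = 0.57934 + 0.56887 + 0.55860 + 8.95472 = 10.66153

€10.66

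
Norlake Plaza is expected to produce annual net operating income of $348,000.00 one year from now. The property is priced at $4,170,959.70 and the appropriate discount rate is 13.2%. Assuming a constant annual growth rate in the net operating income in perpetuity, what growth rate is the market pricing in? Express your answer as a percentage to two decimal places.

P = D₁/(r−g) ⇒ g = r − D₁/P = 0.132 − $348,000.00/$4,170,959.70 = 0.048566

4.86%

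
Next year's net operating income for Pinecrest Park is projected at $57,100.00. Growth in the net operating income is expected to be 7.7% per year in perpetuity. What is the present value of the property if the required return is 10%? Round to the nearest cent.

$2482608.70

Growing perpetuity: P = D₁ / (r − g) = $57,100.0000 / (0.1 − 0.077) = $2,482,608.70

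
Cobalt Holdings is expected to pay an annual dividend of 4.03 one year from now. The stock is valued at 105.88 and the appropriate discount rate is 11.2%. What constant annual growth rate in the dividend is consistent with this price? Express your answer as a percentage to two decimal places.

P = D₁/(r−g) ⇒ g = r − D₁/P = 0.112 − 4.03/105.88 = 0.073938

7.39%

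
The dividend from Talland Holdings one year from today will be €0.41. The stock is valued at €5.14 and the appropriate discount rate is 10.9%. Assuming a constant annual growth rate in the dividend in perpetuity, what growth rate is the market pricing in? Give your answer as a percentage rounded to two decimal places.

P = D₁/(r−g) ⇒ g = r − D₁/P = 0.109 − €0.41/€5.14 = 0.029233

2.92%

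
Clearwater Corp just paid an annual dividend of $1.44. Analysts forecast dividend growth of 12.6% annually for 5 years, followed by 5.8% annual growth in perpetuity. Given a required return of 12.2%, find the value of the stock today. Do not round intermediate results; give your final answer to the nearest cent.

$31.51

D_1 = 1.62144
D_2 = 1.82574
D_3 = 2.05578
D_4 = 2.31481
D_5 = 2.60648
Terminal value at year 5: TV = D_5×(1+g_2)/(r−g_2) = 2.75766/0.064 = 43.08838
P_0 = D_1/(1+r)^1 + D_2/(1+r)^2 + D_3/(1+r)^3 + D_4/(1+r)^4 + D_5/(1+r)^5 + TV/(1+r)^5
    = 1.44513 + 1.45029 + 1.45546 + 1.46064 + 1.46585 + 24.23237 = 31.50974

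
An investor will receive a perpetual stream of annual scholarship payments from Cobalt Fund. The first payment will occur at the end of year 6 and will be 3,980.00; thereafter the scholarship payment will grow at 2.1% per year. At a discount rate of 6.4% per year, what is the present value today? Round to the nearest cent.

Value at end of year 5: C₁ / (r − g) = 3,980.00 / (0.064 − 0.021) = 92,558.1395
Discount to today: PV = 92,558.1395 / (1 + 0.064)^5 = 92,558.1395 / 1.363666 = 67,874.47

67874.47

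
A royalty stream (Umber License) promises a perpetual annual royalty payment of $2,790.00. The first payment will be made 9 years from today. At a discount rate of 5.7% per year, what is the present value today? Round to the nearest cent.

$31414.45

Value at end of year 8: C / r = $2,790.00 / 0.057 = $48,947.3684
Discount to today: PV = $48,947.3684 / (1 + 0.057)^8 = $48,947.3684 / 1.558116 = $31,414.45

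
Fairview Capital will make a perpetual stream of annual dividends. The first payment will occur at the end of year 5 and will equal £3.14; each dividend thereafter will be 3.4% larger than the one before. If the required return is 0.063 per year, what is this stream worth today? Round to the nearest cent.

£84.80

Value at end of year 4: C₁ / (r − g) = £3.14 / (0.063 − 0.034) = £108.2759
Discount to today: PV = £108.2759 / (1 + 0.063)^4 = £108.2759 / 1.276830 = £84.80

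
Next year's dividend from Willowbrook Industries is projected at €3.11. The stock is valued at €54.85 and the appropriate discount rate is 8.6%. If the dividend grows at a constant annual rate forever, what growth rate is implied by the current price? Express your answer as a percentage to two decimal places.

2.93%

P = D₁/(r−g) ⇒ g = r − D₁/P = 0.086 − €3.11/€54.85 = 0.029300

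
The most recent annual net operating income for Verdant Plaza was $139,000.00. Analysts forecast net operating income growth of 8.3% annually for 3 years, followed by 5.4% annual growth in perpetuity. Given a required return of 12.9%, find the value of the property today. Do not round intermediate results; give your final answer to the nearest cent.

D_1 = 150537.00000
D_2 = 163031.57100
D_3 = 176563.19139
Terminal value at year 3: TV = D_3×(1+g_2)/(r−g_2) = 186097.60373/0.075 = 2481301.38304
P_0 = D_1/(1+r)^1 + D_2/(1+r)^2 + D_3/(1+r)^3 + TV/(1+r)^3
    = 133336.58105 + 127903.91255 + 122692.59282 + 1724239.90444 = 2108172.99086

$2108172.99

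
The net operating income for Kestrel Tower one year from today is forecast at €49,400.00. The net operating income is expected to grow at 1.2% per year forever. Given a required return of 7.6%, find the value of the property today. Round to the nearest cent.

€771875.00

Growing perpetuity: P = D₁ / (r − g) = €49,400.0000 / (0.076 − 0.012) = €771,875.00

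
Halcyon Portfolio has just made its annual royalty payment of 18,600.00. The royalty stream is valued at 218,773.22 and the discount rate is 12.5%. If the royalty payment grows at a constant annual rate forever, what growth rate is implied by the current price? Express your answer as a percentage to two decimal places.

P = D₀(1+g)/(r−g) ⇒ P(r−g) = D₀(1+g) ⇒ g(P+D₀) = P·r − D₀
g = (P·r − D₀)/(P + D₀) = (218,773.22×0.125 − 18,600.00) / (218,773.22 + 18,600.00) = 0.036848

3.68%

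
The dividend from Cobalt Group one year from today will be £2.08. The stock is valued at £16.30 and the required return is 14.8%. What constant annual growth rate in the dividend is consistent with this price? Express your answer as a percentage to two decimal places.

P = D₁/(r−g) ⇒ g = r − D₁/P = 0.148 − £2.08/£16.30 = 0.020393

2.04%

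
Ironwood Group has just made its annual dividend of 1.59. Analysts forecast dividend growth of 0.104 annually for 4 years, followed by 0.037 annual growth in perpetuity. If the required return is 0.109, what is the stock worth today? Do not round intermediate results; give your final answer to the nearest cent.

D_1 = 1.75536
D_2 = 1.93792
D_3 = 2.13946
D_4 = 2.36196
Terminal value at year 4: TV = D_4×(1+g_2)/(r−g_2) = 2.44936/0.072 = 34.01885
P_0 = D_1/(1+r)^1 + D_2/(1+r)^2 + D_3/(1+r)^3 + D_4/(1+r)^4 + TV/(1+r)^4
    = 1.58283 + 1.57570 + 1.56859 + 1.56152 + 22.49021 = 28.77885

28.78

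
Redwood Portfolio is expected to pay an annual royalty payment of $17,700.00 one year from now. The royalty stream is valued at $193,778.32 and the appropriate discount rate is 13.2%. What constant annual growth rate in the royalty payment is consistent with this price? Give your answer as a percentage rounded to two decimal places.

4.07%

P = D₁/(r−g) ⇒ g = r − D₁/P = 0.132 − $17,700.00/$193,778.32 = 0.040659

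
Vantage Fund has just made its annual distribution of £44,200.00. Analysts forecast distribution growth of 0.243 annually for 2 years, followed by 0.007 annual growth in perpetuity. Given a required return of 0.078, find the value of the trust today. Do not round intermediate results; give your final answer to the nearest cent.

£943217.07

D_1 = 54940.60000
D_2 = 68291.16580
Terminal value at year 2: TV = D_2×(1+g_2)/(r−g_2) = 68769.20396/0.071 = 968580.33747
P_0 = D_1/(1+r)^1 + D_2/(1+r)^2 + TV/(1+r)^2
    = 50965.30612 + 58766.11828 + 833485.64947 = 943217.07387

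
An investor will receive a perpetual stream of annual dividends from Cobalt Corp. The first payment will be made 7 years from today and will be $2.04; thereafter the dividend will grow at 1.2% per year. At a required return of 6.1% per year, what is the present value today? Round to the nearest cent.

Value at end of year 6: C₁ / (r − g) = $2.04 / (0.061 − 0.012) = $41.6327
Discount to today: PV = $41.6327 / (1 + 0.061)^6 = $41.6327 / 1.426567 = $29.18

$29.18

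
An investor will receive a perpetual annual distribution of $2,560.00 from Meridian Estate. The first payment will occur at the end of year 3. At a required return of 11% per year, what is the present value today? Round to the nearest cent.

$18888.67

Value at end of year 2: C / r = $2,560.00 / 0.11 = $23,272.7273
Discount to today: PV = $23,272.7273 / (1 + 0.11)^2 = $23,272.7273 / 1.232100 = $18,888.67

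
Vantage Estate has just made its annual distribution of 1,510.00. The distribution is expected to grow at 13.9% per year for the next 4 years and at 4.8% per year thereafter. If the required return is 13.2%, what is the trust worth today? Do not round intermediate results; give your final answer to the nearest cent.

25443.33

D_1 = 1719.89000
D_2 = 1958.95471
D_3 = 2231.24941
D_4 = 2541.39308
Terminal value at year 4: TV = D_4×(1+g_2)/(r−g_2) = 2663.37995/0.084 = 31706.90418
P_0 = D_1/(1+r)^1 + D_2/(1+r)^2 + D_3/(1+r)^3 + D_4/(1+r)^4 + TV/(1+r)^4
    = 1519.33746 + 1528.73265 + 1538.18595 + 1547.69770 + 19309.37126 = 25443.32501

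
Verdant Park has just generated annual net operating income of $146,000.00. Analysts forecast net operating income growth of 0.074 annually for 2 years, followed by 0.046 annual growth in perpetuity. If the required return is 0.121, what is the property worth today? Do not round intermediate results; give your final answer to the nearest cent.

$2142941.37

D_1 = 156804.00000
D_2 = 168407.49600
Terminal value at year 2: TV = D_2×(1+g_2)/(r−g_2) = 176154.24082/0.075 = 2348723.21088
P_0 = D_1/(1+r)^1 + D_2/(1+r)^2 + TV/(1+r)^2
    = 139878.67975 + 134014.00718 + 1869048.68684 = 2142941.37377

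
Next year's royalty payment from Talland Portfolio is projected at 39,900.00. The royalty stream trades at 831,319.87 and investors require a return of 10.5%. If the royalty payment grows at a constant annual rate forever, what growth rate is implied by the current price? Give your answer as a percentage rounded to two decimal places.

5.70%

P = D₁/(r−g) ⇒ g = r − D₁/P = 0.105 − 39,900.00/831,319.87 = 0.057004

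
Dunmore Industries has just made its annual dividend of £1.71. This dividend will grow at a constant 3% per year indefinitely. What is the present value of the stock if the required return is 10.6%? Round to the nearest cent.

£23.18

D₁ = D₀ × (1 + g) = £1.71 × 1.03 = £1.7613
Growing perpetuity: P = D₁ / (r − g) = £1.7613 / (0.106 − 0.03) = £23.18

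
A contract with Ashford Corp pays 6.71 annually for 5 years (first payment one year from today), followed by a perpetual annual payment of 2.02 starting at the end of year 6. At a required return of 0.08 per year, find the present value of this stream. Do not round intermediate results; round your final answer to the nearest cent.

43.98

PV of 5-year annuity: 6.71 × [1 − (1+0.08)^−5] / 0.08 = 26.79108
Perpetuity value at year 5: 2.02 / 0.08 = 25.25000
PV of perpetuity: 25.25000 / (1+0.08)^5 = 17.18473
Total PV = 26.79108 + 17.18473 = 43.97581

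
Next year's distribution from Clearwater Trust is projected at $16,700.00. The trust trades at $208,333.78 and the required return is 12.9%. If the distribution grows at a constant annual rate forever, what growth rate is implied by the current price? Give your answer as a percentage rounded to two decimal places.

P = D₁/(r−g) ⇒ g = r − D₁/P = 0.129 − $16,700.00/$208,333.78 = 0.048840

4.88%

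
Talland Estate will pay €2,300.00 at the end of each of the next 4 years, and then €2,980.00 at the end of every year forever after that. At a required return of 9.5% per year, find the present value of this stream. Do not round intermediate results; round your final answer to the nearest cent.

PV of 4-year annuity: €2,300.00 × [1 − (1+0.095)^−4] / 0.095 = 7370.30658
Perpetuity value at year 4: €2,980.00 / 0.095 = 31368.42105
PV of perpetuity: 31368.42105 / (1+0.095)^4 = 21819.06731
Total PV = 7370.30658 + 21819.06731 = 29189.37389

€29189.37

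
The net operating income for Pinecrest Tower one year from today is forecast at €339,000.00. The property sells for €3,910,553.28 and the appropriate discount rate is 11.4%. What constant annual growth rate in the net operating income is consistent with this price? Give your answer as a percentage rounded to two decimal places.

2.73%

P = D₁/(r−g) ⇒ g = r − D₁/P = 0.114 − €339,000.00/€3,910,553.28 = 0.027311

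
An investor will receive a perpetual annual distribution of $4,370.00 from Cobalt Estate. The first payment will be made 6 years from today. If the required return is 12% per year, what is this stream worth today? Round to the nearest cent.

Value at end of year 5: C / r = $4,370.00 / 0.12 = $36,416.6667
Discount to today: PV = $36,416.6667 / (1 + 0.12)^5 = $36,416.6667 / 1.762342 = $20,663.79

$20663.79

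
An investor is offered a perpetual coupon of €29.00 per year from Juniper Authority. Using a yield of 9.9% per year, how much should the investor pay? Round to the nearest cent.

Level perpetuity: PV = C / r = €29.00 / 0.099 = €292.93

€292.93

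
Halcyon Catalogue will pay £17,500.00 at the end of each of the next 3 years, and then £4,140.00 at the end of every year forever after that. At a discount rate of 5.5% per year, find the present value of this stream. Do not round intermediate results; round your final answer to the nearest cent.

PV of 3-year annuity: £17,500.00 × [1 − (1+0.055)^−3] / 0.055 = 47213.83412
Perpetuity value at year 3: £4,140.00 / 0.055 = 75272.72727
PV of perpetuity: 75272.72727 / (1+0.055)^3 = 64103.28309
Total PV = 47213.83412 + 64103.28309 = 111317.11721

£111317.12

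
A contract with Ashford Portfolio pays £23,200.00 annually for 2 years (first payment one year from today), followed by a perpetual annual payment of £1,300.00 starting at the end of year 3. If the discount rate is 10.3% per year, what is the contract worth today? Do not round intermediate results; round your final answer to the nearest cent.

PV of 2-year annuity: £23,200.00 × [1 − (1+0.103)^−2] / 0.103 = 40102.94187
Perpetuity value at year 2: £1,300.00 / 0.103 = 12621.35922
PV of perpetuity: 12621.35922 / (1+0.103)^2 = 10374.21162
Total PV = 40102.94187 + 10374.21162 = 50477.15348

£50477.15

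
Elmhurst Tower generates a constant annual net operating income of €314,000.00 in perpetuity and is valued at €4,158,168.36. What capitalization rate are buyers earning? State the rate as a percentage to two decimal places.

7.55%

P = C/r ⇒ r = C/P = €314,000.00/€4,158,168.36 = 0.075514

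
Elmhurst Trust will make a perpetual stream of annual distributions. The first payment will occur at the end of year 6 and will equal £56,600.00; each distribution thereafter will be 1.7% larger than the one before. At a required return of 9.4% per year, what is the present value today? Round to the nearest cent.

Value at end of year 5: C₁ / (r − g) = £56,600.00 / (0.094 − 0.017) = £735,064.9351
Discount to today: PV = £735,064.9351 / (1 + 0.094)^5 = £735,064.9351 / 1.567064 = £469,071.55

£469071.55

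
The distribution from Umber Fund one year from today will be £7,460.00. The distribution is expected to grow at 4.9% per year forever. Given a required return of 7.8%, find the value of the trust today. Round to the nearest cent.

Growing perpetuity: P = D₁ / (r − g) = £7,460.0000 / (0.078 − 0.049) = £257,241.38

£257241.38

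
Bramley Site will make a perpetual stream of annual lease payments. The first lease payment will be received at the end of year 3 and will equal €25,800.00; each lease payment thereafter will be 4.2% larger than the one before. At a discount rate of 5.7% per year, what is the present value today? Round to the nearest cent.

Value at end of year 2: C₁ / (r − g) = €25,800.00 / (0.057 − 0.042) = €1,720,000.0000
Discount to today: PV = €1,720,000.0000 / (1 + 0.057)^2 = €1,720,000.0000 / 1.117249 = €1,539,495.67

€1539495.67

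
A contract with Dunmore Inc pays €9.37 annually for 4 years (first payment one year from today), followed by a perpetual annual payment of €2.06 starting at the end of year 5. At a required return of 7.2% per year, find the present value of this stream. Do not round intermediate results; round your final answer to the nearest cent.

PV of 4-year annuity: €9.37 × [1 − (1+0.072)^−4] / 0.072 = 31.59540
Perpetuity value at year 4: €2.06 / 0.072 = 28.61111
PV of perpetuity: 28.61111 / (1+0.072)^4 = 21.66484
Total PV = 31.59540 + 21.66484 = 53.26024

€53.26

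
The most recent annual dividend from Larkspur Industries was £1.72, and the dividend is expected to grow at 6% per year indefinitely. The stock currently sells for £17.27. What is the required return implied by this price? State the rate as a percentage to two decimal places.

D₁ = £1.72 × 1.06 = £1.8232
P = D₁/(r − g) ⇒ r = D₁/P + g = £1.8232/£17.27 + 0.06 = 0.105570 + 0.06 = 0.165570

16.56%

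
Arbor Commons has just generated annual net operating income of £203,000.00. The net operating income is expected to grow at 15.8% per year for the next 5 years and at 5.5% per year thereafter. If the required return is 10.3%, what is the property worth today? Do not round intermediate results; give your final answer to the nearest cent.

£6868105.04

D_1 = 235074.00000
D_2 = 272215.69200
D_3 = 315225.77134
D_4 = 365031.44321
D_5 = 422706.41123
Terminal value at year 5: TV = D_5×(1+g_2)/(r−g_2) = 445955.26385/0.048 = 9290734.66358
P_0 = D_1/(1+r)^1 + D_2/(1+r)^2 + D_3/(1+r)^3 + D_4/(1+r)^4 + D_5/(1+r)^5 + TV/(1+r)^5
    = 213122.39347 + 223749.53005 + 234906.57824 + 246619.96156 + 258917.42111 + 5690789.15143 = 6868105.03585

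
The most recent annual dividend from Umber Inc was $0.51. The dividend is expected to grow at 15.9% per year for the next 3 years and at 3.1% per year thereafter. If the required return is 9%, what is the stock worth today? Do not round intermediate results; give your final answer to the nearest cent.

$12.45

D_1 = 0.59109
D_2 = 0.68507
D_3 = 0.79400
Terminal value at year 3: TV = D_3×(1+g_2)/(r−g_2) = 0.81861/0.059 = 13.87481
P_0 = D_1/(1+r)^1 + D_2/(1+r)^2 + D_3/(1+r)^3 + TV/(1+r)^3
    = 0.54228 + 0.57661 + 0.61311 + 10.71390 = 12.44591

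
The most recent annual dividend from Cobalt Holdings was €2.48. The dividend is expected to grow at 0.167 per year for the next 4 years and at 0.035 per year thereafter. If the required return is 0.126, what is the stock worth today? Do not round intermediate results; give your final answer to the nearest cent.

D_1 = 2.89416
D_2 = 3.37748
D_3 = 3.94152
D_4 = 4.59976
Terminal value at year 4: TV = D_4×(1+g_2)/(r−g_2) = 4.76075/0.091 = 52.31594
P_0 = D_1/(1+r)^1 + D_2/(1+r)^2 + D_3/(1+r)^3 + D_4/(1+r)^4 + TV/(1+r)^4
    = 2.57030 + 2.66389 + 2.76089 + 2.86142 + 32.54472 = 43.40122

€43.40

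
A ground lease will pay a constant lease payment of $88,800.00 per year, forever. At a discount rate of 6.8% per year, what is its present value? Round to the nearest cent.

Level perpetuity: PV = C / r = $88,800.00 / 0.068 = $1,305,882.35

$1305882.35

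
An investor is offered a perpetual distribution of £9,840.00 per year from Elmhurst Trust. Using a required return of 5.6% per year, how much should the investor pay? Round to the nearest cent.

Level perpetuity: PV = C / r = £9,840.00 / 0.056 = £175,714.29

£175714.29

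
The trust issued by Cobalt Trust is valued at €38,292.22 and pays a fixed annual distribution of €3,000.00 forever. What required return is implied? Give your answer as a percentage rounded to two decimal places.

7.83%

P = C/r ⇒ r = C/P = €3,000.00/€38,292.22 = 0.078345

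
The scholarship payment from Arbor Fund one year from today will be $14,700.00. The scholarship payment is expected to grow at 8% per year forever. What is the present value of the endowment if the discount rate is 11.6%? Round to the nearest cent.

Growing perpetuity: P = D₁ / (r − g) = $14,700.0000 / (0.116 − 0.08) = $408,333.33

$408333.33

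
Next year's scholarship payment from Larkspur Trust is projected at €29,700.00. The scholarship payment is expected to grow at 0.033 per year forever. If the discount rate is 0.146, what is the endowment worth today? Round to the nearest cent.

€262831.86

Growing perpetuity: P = D₁ / (r − g) = €29,700.0000 / (0.146 − 0.033) = €262,831.86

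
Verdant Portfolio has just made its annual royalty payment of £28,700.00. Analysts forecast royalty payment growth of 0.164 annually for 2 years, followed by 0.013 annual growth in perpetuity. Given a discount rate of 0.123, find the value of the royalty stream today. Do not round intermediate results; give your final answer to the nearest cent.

£344533.82

D_1 = 33406.80000
D_2 = 38885.51520
Terminal value at year 2: TV = D_2×(1+g_2)/(r−g_2) = 39391.02690/0.11 = 358100.24452
P_0 = D_1/(1+r)^1 + D_2/(1+r)^2 + TV/(1+r)^2
    = 29747.81834 + 30833.89185 + 283952.11316 = 344533.82336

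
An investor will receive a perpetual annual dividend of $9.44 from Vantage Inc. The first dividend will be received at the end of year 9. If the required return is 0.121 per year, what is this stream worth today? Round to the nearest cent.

$31.29

Value at end of year 8: C / r = $9.44 / 0.121 = $78.0165
Discount to today: PV = $78.0165 / (1 + 0.121)^8 = $78.0165 / 2.493704 = $31.29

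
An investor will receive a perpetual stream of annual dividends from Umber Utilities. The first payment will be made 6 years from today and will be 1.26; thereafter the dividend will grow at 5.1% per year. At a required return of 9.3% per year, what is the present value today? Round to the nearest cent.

Value at end of year 5: C₁ / (r − g) = 1.26 / (0.093 − 0.051) = 30.0000
Discount to today: PV = 30.0000 / (1 + 0.093)^5 = 30.0000 / 1.559915 = 19.23

19.23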